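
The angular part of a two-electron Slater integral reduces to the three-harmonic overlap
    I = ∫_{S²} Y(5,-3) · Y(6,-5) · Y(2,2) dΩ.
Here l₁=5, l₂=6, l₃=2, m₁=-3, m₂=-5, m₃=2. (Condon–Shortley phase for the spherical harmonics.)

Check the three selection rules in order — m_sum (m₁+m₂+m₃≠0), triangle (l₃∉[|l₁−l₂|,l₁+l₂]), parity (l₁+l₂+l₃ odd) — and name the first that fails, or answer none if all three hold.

m_sum

Σmᵢ = -6  ✗
l₃∈[|l₁−l₂|,l₁+l₂]=[1,11], have l₃=2
Σlᵢ = 13 ⇒ odd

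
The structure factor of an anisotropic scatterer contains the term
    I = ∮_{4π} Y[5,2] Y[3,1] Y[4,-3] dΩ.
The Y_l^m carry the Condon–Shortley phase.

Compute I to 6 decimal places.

Rules hold: Σm=0, L=12 even, 2≤4≤8.
N = 11·7·9 = 693
Δ = 4!·6!·2!/13! = 1/180180
Racah Σ t=1..3: t=1:−1/576 t=2:+1/144 t=3:−1/576 = 1/288
⇒ 3j(5 3 4; 0 0 0)² = 20/1001, sgn +1
Racah Σ t=2..3: t=2:+1/960 t=3:−1/4320 = 7/8640
⇒ 3j(5 3 4; 2 1 -3)² = 343/12870, sgn -1
4πI² = N·(3j₀)²·(3jₘ)² = 686/1859
I = -1·√(0.369016/4π) = -0.17136315

-0.171363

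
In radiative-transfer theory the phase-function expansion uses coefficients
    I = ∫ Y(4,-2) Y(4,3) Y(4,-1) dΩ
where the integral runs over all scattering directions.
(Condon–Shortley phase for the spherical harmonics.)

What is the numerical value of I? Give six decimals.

Checks pass: Σm=0; 12 even; l₃=4∈[0,8].
(2·4+1)(2·4+1)(2·4+1) = 729
Δ: 4! 4! 4! / 13! → 1/450450
sum: t=0:+1/13824 t=1:−1/216 t=2:+1/64 t=3:−1/216 t=4:+1/13824 = 5/768
3j²(4 4 4; 0 0 0) = Δ·Π!·Σ² = 18/1001  (sign +1)
sum: t=3:−1/864 t=4:+1/576 = 1/1728
3j²(4 4 4; -2 3 -1) = Δ·Π!·Σ² = 5/1287  (sign -1)
combine: 4πI² = 729·18/1001·5/1287 = 7290/143143
take √, sign -1: I = -0.06366105

-0.063661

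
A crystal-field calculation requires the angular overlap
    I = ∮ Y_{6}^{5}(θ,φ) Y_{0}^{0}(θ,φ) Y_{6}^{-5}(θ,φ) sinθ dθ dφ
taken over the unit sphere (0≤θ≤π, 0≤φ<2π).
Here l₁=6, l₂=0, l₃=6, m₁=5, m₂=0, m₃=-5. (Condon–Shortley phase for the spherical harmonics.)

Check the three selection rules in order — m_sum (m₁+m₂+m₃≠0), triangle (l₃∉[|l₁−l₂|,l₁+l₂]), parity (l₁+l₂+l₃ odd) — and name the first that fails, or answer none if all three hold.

none

m₁+m₂+m₃ = 5 + 0 − 5 = 0  ✓
triangle: |6−0|=6 ≤ l₃=6 ≤ 6+0=6  ✓
parity: l₁+l₂+l₃ = 12 is even  ✓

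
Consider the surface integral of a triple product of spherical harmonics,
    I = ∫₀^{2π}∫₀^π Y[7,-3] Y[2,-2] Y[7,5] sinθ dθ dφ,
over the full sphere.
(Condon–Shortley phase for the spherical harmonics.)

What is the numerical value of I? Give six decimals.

0.139127

Checks pass: Σm=0; 16 even; l₃=7∈[5,9].
(2·7+1)(2·2+1)(2·7+1) = 1125
Δ: 2! 12! 2! / 17! → 1/185640
sum: t=0:+1/2419200 t=1:−1/518400 t=2:+1/2419200 = -1/907200
3j²(7 2 7; 0 0 0) = Δ·Π!·Σ² = 56/3315  (sign +1)
sum: t=0:+1/29030400 = 1/29030400
3j²(7 2 7; -3 -2 5) = Δ·Π!·Σ² = 99/7735  (sign +1)
combine: 4πI² = 1125·56/3315·99/7735 = 11880/48841
take √, sign +1: I = 0.13912687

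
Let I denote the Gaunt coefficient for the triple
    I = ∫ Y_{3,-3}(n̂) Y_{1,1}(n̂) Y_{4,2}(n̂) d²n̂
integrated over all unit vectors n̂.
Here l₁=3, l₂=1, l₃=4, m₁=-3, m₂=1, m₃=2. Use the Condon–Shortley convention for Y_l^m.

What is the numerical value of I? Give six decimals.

0.061558

Checks pass: Σm=0; 8 even; l₃=4∈[2,4].
(2·3+1)(2·1+1)(2·4+1) = 189
Δ: 0! 6! 2! / 9! → 1/252
sum: t=0:+1/36 = 1/36
3j²(3 1 4; 0 0 0) = Δ·Π!·Σ² = 4/63  (sign +1)
sum: t=0:+1/1440 = 1/1440
3j²(3 1 4; -3 1 2) = Δ·Π!·Σ² = 1/252  (sign +1)
combine: 4πI² = 189·4/63·1/252 = 1/21
take √, sign +1: I = 0.06155813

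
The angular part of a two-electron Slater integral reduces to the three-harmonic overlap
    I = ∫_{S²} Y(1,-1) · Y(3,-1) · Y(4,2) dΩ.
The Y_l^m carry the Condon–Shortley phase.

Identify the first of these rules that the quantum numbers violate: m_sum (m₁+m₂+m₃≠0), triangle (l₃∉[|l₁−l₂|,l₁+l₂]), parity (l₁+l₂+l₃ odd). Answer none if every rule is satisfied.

none

azimuthal sum: -1 − 1 + 2 = 0  ✓
2 ≤ 4 ≤ 4 (triangle on l)  ✓
L = 1 + 3 + 4 = 8 (even)  ✓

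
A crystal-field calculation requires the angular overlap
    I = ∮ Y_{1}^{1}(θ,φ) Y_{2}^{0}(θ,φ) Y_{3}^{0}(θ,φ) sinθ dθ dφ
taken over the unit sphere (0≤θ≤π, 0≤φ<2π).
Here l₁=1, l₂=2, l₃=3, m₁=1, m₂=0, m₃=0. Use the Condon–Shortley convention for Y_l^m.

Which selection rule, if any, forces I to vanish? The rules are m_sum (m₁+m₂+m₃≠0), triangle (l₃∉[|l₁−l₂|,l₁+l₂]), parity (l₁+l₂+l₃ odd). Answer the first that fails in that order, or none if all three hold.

azimuthal sum: 1 + 0 + 0 = 1  ✗
1 ≤ 3 ≤ 3 (triangle on l)
L = 1 + 2 + 3 = 6 (even)

m_sum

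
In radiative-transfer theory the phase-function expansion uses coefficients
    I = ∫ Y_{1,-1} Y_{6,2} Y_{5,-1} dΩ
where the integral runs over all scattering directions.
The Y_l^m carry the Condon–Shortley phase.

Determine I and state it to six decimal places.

Rules hold: Σm=0, L=12 even, 5≤5≤7.
N = 3·13·11 = 429
Δ = 2!·0!·10!/13! = 1/858
Racah Σ t=1..1: t=1:−1/14400 = -1/14400
⇒ 3j(1 6 5; 0 0 0)² = 6/143, sgn +1
Racah Σ t=2..2: t=2:+1/34560 = 1/34560
⇒ 3j(1 6 5; -1 2 -1)² = 14/429, sgn +1
4πI² = N·(3j₀)²·(3jₘ)² = 84/143
I = +1·√(0.587413/4π) = 0.21620548

0.216205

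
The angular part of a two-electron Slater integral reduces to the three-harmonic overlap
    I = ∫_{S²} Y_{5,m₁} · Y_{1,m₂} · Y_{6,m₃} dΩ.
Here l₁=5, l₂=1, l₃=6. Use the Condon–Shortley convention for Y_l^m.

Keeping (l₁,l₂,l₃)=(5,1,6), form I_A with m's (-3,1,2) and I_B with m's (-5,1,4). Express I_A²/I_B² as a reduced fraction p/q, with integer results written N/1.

6/1

l's match ⇒ only the (l;m) 3-j factors differ between A and B.
A: triangle coeff Δ(5,1,6) = 1/858; Σ_t [0,0]: t=0:+1/161280 = 1/161280; (3j)²=1/143 [(5 1 6; -3 1 2)], sign=+1
B: triangle coeff Δ(5,1,6) = 1/858; Σ_t [0,0]: t=0:+1/7257600 = 1/7257600; (3j)²=1/858 [(5 1 6; -5 1 4)], sign=+1
I_A²/I_B² = (1/143)/(1/858) = 6/1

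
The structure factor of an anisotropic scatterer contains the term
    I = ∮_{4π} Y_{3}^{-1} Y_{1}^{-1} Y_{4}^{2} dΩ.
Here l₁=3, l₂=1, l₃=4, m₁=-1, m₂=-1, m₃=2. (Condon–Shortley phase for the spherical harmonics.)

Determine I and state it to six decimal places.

Rules hold: Σm=0, L=8 even, 2≤4≤4.
N = 7·3·9 = 189
Δ = 0!·6!·2!/9! = 1/252
Racah Σ t=0..0: t=0:+1/36 = 1/36
⇒ 3j(3 1 4; 0 0 0)² = 4/63, sgn +1
Racah Σ t=0..0: t=0:+1/96 = 1/96
⇒ 3j(3 1 4; -1 -1 2)² = 5/84, sgn +1
4πI² = N·(3j₀)²·(3jₘ)² = 5/7
I = +1·√(0.714286/4π) = 0.23841361

0.238414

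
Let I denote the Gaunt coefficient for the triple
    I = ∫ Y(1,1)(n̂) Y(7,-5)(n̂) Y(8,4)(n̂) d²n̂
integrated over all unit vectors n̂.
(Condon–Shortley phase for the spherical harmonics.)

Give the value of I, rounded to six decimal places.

0.074948

Rules hold: Σm=0, L=16 even, 6≤8≤8.
N = 3·15·17 = 765
Δ = 0!·2!·14!/17! = 1/2040
Racah Σ t=0..0: t=0:+1/25401600 = 1/25401600
⇒ 3j(1 7 8; 0 0 0)² = 8/255, sgn +1
Racah Σ t=0..0: t=0:+1/1916006400 = 1/1916006400
⇒ 3j(1 7 8; 1 -5 4)² = 1/340, sgn +1
4πI² = N·(3j₀)²·(3jₘ)² = 6/85
I = +1·√(0.0705882/4π) = 0.07494820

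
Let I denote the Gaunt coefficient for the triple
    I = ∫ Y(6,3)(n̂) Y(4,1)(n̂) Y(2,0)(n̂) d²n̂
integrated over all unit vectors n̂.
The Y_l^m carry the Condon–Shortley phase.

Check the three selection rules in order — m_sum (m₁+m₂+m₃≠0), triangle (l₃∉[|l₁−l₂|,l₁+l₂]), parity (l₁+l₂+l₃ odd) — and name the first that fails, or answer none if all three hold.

m_sum

m₁+m₂+m₃ = 3 + 1 + 0 = 4  ✗
triangle: |6−4|=2 ≤ l₃=2 ≤ 6+4=10
parity: l₁+l₂+l₃ = 12 is even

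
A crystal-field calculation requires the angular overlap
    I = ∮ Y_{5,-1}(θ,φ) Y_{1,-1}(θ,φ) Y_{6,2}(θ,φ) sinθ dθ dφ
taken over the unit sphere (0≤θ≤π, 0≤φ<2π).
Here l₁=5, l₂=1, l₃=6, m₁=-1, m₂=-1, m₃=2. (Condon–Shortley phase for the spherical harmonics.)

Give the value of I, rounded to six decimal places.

0.216205

Checks pass: Σm=0; 12 even; l₃=6∈[4,6].
(2·5+1)(2·1+1)(2·6+1) = 429
Δ: 0! 10! 2! / 13! → 1/858
sum: t=0:+1/14400 = 1/14400
3j²(5 1 6; 0 0 0) = Δ·Π!·Σ² = 6/143  (sign +1)
sum: t=0:+1/34560 = 1/34560
3j²(5 1 6; -1 -1 2) = Δ·Π!·Σ² = 14/429  (sign +1)
combine: 4πI² = 429·6/143·14/429 = 84/143
take √, sign +1: I = 0.21620548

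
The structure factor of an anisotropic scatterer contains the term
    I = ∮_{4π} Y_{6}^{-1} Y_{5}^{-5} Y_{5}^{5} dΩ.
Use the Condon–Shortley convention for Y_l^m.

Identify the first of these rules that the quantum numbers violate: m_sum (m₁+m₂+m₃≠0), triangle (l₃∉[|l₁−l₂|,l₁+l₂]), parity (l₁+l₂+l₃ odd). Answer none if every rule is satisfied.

m_sum

azimuthal sum: -1 − 5 + 5 = -1  ✗
1 ≤ 5 ≤ 11 (triangle on l)
L = 6 + 5 + 5 = 16 (even)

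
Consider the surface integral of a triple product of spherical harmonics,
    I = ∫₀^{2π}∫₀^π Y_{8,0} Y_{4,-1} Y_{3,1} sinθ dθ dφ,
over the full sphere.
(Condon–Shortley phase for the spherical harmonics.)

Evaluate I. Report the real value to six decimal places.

0.000000

l₃=3 ∉ [4,12] — triangle fails ⇒ I = 0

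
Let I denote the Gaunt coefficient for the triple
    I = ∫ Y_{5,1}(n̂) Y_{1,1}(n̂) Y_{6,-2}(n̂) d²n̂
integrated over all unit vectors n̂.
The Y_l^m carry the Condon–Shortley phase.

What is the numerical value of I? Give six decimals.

0.216205

Checks pass: Σm=0; 12 even; l₃=6∈[4,6].
(2·5+1)(2·1+1)(2·6+1) = 429
Δ: 0! 10! 2! / 13! → 1/858
sum: t=0:+1/14400 = 1/14400
3j²(5 1 6; 0 0 0) = Δ·Π!·Σ² = 6/143  (sign +1)
sum: t=0:+1/34560 = 1/34560
3j²(5 1 6; 1 1 -2) = Δ·Π!·Σ² = 14/429  (sign +1)
combine: 4πI² = 429·6/143·14/429 = 84/143
take √, sign +1: I = 0.21620548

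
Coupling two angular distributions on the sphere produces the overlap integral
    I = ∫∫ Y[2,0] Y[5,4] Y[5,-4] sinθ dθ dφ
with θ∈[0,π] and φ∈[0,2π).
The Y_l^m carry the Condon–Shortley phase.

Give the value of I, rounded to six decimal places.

Rules hold: Σm=0, L=12 even, 3≤5≤7.
N = 5·11·11 = 605
Δ = 2!·2!·8!/13! = 1/38610
Racah Σ t=0..2: t=0:+1/2880 t=1:−1/576 t=2:+1/2880 = -1/960
⇒ 3j(2 5 5; 0 0 0)² = 10/429, sgn +1
Racah Σ t=1..2: t=1:−1/40320 t=2:+1/20160 = 1/40320
⇒ 3j(2 5 5; 0 4 -4)² = 6/715, sgn -1
4πI² = N·(3j₀)²·(3jₘ)² = 20/169
I = -1·√(0.118343/4π) = -0.09704356

-0.097044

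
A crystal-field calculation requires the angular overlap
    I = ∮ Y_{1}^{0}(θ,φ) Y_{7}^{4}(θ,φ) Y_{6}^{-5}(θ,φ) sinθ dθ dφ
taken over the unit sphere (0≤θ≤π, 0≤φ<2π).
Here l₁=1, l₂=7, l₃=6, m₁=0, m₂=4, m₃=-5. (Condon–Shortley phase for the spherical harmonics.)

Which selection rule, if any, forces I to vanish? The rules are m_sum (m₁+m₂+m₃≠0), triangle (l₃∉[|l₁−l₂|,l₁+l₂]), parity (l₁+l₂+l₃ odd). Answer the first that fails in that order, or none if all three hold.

m_sum

azimuthal sum: 0 + 4 − 5 = -1  ✗
6 ≤ 6 ≤ 8 (triangle on l)
L = 1 + 7 + 6 = 14 (even)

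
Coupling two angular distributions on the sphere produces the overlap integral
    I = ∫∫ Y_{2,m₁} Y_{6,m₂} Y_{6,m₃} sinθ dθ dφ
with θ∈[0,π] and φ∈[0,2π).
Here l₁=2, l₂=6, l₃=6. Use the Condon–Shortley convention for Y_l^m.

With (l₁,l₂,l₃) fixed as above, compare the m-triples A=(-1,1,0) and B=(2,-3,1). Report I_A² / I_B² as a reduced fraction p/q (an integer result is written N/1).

l's match ⇒ only the (l;m) 3-j factors differ between A and B.
A: triangle coeff Δ(2,6,6) = 1/90090; Σ_t [1,2]: t=1:−1/34560 t=2:+1/28800 = 1/172800; (3j)²=1/1430 [(2 6 6; -1 1 0)], sign=+1
B: triangle coeff Δ(2,6,6) = 1/90090; Σ_t [0,0]: t=0:+1/120960 = 1/120960; (3j)²=24/1001 [(2 6 6; 2 -3 1)], sign=-1
I_A²/I_B² = (1/1430)/(24/1001) = 7/240

7/240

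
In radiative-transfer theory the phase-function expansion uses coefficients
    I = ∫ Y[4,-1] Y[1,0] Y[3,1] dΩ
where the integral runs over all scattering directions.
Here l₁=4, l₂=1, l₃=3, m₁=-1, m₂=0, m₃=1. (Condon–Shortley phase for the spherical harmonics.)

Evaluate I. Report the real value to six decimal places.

-0.238414

Checks pass: Σm=0; 8 even; l₃=3∈[3,5].
(2·4+1)(2·1+1)(2·3+1) = 189
Δ: 2! 6! 0! / 9! → 1/252
sum: t=1:−1/36 = -1/36
3j²(4 1 3; 0 0 0) = Δ·Π!·Σ² = 4/63  (sign +1)
sum: t=1:−1/48 = -1/48
3j²(4 1 3; -1 0 1) = Δ·Π!·Σ² = 5/84  (sign -1)
combine: 4πI² = 189·4/63·5/84 = 5/7
take √, sign -1: I = -0.23841361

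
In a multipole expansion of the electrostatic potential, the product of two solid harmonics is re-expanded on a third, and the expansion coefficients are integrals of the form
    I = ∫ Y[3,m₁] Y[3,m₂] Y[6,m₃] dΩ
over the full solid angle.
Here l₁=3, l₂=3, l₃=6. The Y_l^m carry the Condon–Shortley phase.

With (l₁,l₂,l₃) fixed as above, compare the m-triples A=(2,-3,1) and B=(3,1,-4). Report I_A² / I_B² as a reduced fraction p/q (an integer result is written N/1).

1/30

l's match ⇒ only the (l;m) 3-j factors differ between A and B.
A: triangle coeff Δ(3,3,6) = 1/12012; Σ_t [0,0]: t=0:+1/86400 = 1/86400; (3j)²=1/1716 [(3 3 6; 2 -3 1)], sign=-1
B: triangle coeff Δ(3,3,6) = 1/12012; Σ_t [0,0]: t=0:+1/34560 = 1/34560; (3j)²=5/286 [(3 3 6; 3 1 -4)], sign=+1
I_A²/I_B² = (1/1716)/(5/286) = 1/30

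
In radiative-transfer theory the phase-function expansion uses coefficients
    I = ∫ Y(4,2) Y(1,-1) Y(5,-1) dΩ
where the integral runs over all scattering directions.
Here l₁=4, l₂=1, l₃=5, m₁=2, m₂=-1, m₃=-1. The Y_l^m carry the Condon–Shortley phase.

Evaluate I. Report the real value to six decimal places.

-0.120286

m-sum 0 ✓  L=10 even ✓  3≤5≤5 ✓
Π(2lᵢ+1) = 9×3×11 = 297
triangle coeff Δ(4,1,5) = 1/495
Σ_t [0,0]: t=0:+1/576 = 1/576
(3j)²=5/99 [(4 1 5; 0 0 0)], sign=-1
Σ_t [0,0]: t=0:+1/2880 = 1/2880
(3j)²=2/165 [(4 1 5; 2 -1 -1)], sign=+1
⇒ 4πI² = 2/11
I = (-1)√(2/11/(4π)) = -0.12028562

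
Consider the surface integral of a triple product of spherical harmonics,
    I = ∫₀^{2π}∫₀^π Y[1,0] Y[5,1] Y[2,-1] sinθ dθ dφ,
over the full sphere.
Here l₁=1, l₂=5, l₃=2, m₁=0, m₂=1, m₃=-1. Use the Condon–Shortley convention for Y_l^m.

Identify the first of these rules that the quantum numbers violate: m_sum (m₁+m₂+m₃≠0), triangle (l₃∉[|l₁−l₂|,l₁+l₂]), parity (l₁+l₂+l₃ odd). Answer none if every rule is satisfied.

azimuthal sum: 0 + 1 − 1 = 0  ✓
4 ≤ 2 ≤ 6 (triangle on l)  ✗
L = 1 + 5 + 2 = 8 (even)

triangle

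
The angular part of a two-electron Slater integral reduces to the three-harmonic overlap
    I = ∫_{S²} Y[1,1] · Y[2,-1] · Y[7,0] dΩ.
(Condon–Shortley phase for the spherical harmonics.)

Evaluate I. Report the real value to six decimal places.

triangle: need 1≤l₃≤3, have 7; I=0

0.000000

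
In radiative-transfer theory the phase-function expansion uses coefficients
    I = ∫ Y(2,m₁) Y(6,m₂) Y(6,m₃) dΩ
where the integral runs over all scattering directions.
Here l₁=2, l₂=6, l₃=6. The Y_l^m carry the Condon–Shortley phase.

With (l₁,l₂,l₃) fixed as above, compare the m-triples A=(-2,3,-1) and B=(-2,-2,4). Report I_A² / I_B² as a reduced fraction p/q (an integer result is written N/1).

Shared (l₁,l₂,l₃)=(2,6,6): N and (l;000)² cancel in I_A²/I_B².
A: Δ = 2!·2!·10!/15! = 1/90090; Racah Σ t=2..2: t=2:+1/120960 = 1/120960; ⇒ 3j(2 6 6; -2 3 -1)² = 24/1001, sgn -1
B: Δ = 2!·2!·10!/15! = 1/90090; Racah Σ t=2..2: t=2:+1/322560 = 1/322560; ⇒ 3j(2 6 6; -2 -2 4)² = 18/1001, sgn +1
I_A²/I_B² = (24/1001)/(18/1001) = 4/3

4/3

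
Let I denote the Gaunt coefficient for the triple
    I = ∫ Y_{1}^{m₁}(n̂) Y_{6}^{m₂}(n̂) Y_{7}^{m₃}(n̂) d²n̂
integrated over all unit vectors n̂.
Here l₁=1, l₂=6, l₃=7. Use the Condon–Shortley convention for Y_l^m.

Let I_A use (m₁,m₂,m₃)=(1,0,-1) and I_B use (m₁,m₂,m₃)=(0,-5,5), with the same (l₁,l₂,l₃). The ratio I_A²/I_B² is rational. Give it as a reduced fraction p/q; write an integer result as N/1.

7/6

Same 1,6,7: normalisation and zero-m 3j drop out of the ratio.
A: Δ: 0! 2! 12! / 15! → 1/1365; sum: t=0:+1/1036800 = 1/1036800; 3j²(1 6 7; 1 0 -1) = Δ·Π!·Σ² = 4/195  (sign +1)
B: Δ: 0! 2! 12! / 15! → 1/1365; sum: t=0:+1/39916800 = 1/39916800; 3j²(1 6 7; 0 -5 5) = Δ·Π!·Σ² = 8/455  (sign +1)
I_A²/I_B² = (4/195)/(8/455) = 7/6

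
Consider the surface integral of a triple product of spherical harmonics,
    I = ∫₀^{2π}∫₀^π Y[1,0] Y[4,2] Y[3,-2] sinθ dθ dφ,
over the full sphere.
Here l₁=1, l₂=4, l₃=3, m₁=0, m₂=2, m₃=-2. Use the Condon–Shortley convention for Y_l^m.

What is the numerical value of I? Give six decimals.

Checks pass: Σm=0; 8 even; l₃=3∈[3,5].
(2·1+1)(2·4+1)(2·3+1) = 189
Δ: 2! 0! 6! / 9! → 1/252
sum: t=1:−1/36 = -1/36
3j²(1 4 3; 0 0 0) = Δ·Π!·Σ² = 4/63  (sign +1)
sum: t=1:−1/120 = -1/120
3j²(1 4 3; 0 2 -2) = Δ·Π!·Σ² = 1/21  (sign +1)
combine: 4πI² = 189·4/63·1/21 = 4/7
take √, sign +1: I = 0.21324362

0.213244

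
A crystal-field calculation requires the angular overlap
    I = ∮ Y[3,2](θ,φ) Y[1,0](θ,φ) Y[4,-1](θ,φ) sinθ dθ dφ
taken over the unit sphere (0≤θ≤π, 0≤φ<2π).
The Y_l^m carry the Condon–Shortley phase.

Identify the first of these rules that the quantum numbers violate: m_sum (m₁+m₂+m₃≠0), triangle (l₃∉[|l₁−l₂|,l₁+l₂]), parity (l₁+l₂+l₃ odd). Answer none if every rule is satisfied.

Σmᵢ = 1  ✗
l₃∈[|l₁−l₂|,l₁+l₂]=[2,4], have l₃=4
Σlᵢ = 8 ⇒ even

m_sum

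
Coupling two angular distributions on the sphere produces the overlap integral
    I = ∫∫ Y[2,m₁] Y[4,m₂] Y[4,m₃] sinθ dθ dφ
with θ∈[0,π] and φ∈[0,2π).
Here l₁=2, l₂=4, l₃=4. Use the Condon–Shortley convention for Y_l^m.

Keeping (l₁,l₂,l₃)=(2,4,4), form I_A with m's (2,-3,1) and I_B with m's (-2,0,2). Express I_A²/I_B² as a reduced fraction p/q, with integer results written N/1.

Shared (l₁,l₂,l₃)=(2,4,4): N and (l;000)² cancel in I_A²/I_B².
A: Δ = 2!·2!·6!/11! = 1/13860; Racah Σ t=0..0: t=0:+1/480 = 1/480; ⇒ 3j(2 4 4; 2 -3 1)² = 3/110, sgn -1
B: Δ = 2!·2!·6!/11! = 1/13860; Racah Σ t=2..2: t=2:+1/192 = 1/192; ⇒ 3j(2 4 4; -2 0 2)² = 3/77, sgn +1
I_A²/I_B² = (3/110)/(3/77) = 7/10

7/10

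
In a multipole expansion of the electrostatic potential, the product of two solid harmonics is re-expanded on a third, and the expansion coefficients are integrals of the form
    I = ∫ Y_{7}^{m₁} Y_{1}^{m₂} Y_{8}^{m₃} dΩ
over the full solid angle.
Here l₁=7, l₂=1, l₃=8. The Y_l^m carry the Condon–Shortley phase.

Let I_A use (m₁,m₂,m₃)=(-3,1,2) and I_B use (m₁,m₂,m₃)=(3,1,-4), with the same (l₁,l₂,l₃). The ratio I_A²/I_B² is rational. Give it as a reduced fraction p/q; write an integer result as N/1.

Same 7,1,8: normalisation and zero-m 3j drop out of the ratio.
A: Δ: 0! 14! 2! / 17! → 1/2040; sum: t=0:+1/174182400 = 1/174182400; 3j²(7 1 8; -3 1 2) = Δ·Π!·Σ² = 1/136  (sign +1)
B: Δ: 0! 14! 2! / 17! → 1/2040; sum: t=0:+1/174182400 = 1/174182400; 3j²(7 1 8; 3 1 -4) = Δ·Π!·Σ² = 11/340  (sign +1)
I_A²/I_B² = (1/136)/(11/340) = 5/22

5/22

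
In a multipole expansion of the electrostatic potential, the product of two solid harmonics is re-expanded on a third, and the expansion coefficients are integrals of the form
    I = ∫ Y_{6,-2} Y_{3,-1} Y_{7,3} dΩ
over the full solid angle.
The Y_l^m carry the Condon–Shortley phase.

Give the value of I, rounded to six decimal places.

Rules hold: Σm=0, L=16 even, 3≤7≤9.
N = 13·7·15 = 1365
Δ = 2!·10!·4!/17! = 1/2042040
Racah Σ t=0..2: t=0:+1/207360 t=1:−1/57600 t=2:+1/207360 = -1/129600
⇒ 3j(6 3 7; 0 0 0)² = 168/12155, sgn +1
Racah Σ t=0..2: t=0:+1/645120 t=1:−1/181440 t=2:+1/829440 = -1/362880
⇒ 3j(6 3 7; -2 -1 3)² = 256/17017, sgn -1
4πI² = N·(3j₀)²·(3jₘ)² = 129024/454597
I = -1·√(0.283821/4π) = -0.15028548

-0.150285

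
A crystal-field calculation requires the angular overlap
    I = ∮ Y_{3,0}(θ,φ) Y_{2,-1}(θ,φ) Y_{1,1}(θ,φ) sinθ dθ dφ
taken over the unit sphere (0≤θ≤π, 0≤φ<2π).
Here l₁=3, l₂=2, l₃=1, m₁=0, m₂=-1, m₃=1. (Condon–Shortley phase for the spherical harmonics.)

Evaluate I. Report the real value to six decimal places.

0.143048

m-sum 0 ✓  L=6 even ✓  1≤1≤5 ✓
Π(2lᵢ+1) = 7×5×3 = 105
triangle coeff Δ(3,2,1) = 1/105
Σ_t [2,2]: t=2:+1/4 = 1/4
(3j)²=3/35 [(3 2 1; 0 0 0)], sign=-1
Σ_t [1,1]: t=1:−1/12 = -1/12
(3j)²=1/35 [(3 2 1; 0 -1 1)], sign=-1
⇒ 4πI² = 9/35
I = (+1)√(9/35/(4π)) = 0.14304817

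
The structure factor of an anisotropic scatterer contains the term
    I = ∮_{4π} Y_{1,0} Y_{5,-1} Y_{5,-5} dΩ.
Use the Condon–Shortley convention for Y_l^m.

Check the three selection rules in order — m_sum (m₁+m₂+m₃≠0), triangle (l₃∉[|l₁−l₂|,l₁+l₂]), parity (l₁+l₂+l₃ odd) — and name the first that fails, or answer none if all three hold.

azimuthal sum: 0 − 1 − 5 = -6  ✗
4 ≤ 5 ≤ 6 (triangle on l)
L = 1 + 5 + 5 = 11 (odd)

m_sum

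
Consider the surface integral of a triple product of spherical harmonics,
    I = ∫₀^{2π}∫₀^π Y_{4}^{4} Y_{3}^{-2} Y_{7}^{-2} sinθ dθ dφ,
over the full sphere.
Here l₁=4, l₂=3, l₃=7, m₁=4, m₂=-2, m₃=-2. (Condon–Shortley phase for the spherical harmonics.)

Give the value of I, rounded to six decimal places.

Rules hold: Σm=0, L=14 even, 1≤7≤7.
N = 9·7·15 = 945
Δ = 0!·8!·6!/15! = 1/45045
Racah Σ t=0..0: t=0:+1/20736 = 1/20736
⇒ 3j(4 3 7; 0 0 0)² = 35/1287, sgn -1
Racah Σ t=0..0: t=0:+1/4838400 = 1/4838400
⇒ 3j(4 3 7; 4 -2 -2)² = 1/5005, sgn -1
4πI² = N·(3j₀)²·(3jₘ)² = 105/20449
I = +1·√(0.00513473/4π) = 0.02021407

0.020214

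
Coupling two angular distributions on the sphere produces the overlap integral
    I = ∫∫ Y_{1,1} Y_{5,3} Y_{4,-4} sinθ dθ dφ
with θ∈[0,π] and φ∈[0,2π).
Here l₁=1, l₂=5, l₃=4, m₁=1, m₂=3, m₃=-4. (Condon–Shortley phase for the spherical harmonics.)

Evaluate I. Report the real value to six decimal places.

Rules hold: Σm=0, L=10 even, 4≤4≤6.
N = 3·11·9 = 297
Δ = 2!·0!·8!/11! = 1/495
Racah Σ t=1..1: t=1:−1/576 = -1/576
⇒ 3j(1 5 4; 0 0 0)² = 5/99, sgn -1
Racah Σ t=0..0: t=0:+1/80640 = 1/80640
⇒ 3j(1 5 4; 1 3 -4)² = 1/495, sgn +1
4πI² = N·(3j₀)²·(3jₘ)² = 1/33
I = -1·√(0.030303/4π) = -0.04910640

-0.049106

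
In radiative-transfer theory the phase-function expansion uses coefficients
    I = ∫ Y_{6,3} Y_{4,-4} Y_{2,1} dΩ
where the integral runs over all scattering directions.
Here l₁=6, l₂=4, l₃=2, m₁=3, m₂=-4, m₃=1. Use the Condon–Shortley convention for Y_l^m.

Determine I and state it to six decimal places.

-0.047713

m-sum 0 ✓  L=12 even ✓  2≤2≤10 ✓
Π(2lᵢ+1) = 13×9×5 = 585
triangle coeff Δ(6,4,2) = 1/6435
Σ_t [4,4]: t=4:+1/2304 = 1/2304
(3j)²=5/143 [(6 4 2; 0 0 0)], sign=+1
Σ_t [0,0]: t=0:+1/241920 = 1/241920
(3j)²=1/715 [(6 4 2; 3 -4 1)], sign=-1
⇒ 4πI² = 45/1573
I = (-1)√(45/1573/(4π)) = -0.04771303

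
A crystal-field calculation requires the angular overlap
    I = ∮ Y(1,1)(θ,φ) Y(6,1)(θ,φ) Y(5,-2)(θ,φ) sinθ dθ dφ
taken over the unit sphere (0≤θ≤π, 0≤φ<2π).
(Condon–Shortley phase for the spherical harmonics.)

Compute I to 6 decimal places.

m-sum 0 ✓  L=12 even ✓  5≤5≤7 ✓
Π(2lᵢ+1) = 3×13×11 = 429
triangle coeff Δ(1,6,5) = 1/858
Σ_t [1,1]: t=1:−1/14400 = -1/14400
(3j)²=6/143 [(1 6 5; 0 0 0)], sign=+1
Σ_t [0,0]: t=0:+1/60480 = 1/60480
(3j)²=5/429 [(1 6 5; 1 1 -2)], sign=-1
⇒ 4πI² = 30/143
I = (-1)√(30/143/(4π)) = -0.12920749

-0.129207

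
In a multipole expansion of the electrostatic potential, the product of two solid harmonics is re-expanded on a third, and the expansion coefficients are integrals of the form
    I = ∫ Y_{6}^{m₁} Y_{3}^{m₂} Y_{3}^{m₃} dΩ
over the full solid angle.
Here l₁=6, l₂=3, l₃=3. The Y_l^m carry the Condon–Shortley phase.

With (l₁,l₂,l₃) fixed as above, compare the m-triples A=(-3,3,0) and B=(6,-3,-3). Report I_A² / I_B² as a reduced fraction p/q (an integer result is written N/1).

Shared (l₁,l₂,l₃)=(6,3,3): N and (l;000)² cancel in I_A²/I_B².
A: Δ = 6!·6!·0!/13! = 1/12012; Racah Σ t=6..6: t=6:+1/25920 = 1/25920; ⇒ 3j(6 3 3; -3 3 0)² = 1/143, sgn -1
B: Δ = 6!·6!·0!/13! = 1/12012; Racah Σ t=0..0: t=0:+1/518400 = 1/518400; ⇒ 3j(6 3 3; 6 -3 -3)² = 1/13, sgn +1
I_A²/I_B² = (1/143)/(1/13) = 1/11

1/11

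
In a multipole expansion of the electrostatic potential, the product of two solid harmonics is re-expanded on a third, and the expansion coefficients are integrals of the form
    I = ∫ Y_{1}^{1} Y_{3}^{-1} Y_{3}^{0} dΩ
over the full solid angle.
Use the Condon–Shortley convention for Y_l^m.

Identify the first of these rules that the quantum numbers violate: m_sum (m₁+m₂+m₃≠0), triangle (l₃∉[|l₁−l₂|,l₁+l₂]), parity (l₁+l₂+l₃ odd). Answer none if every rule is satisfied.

parity

m₁+m₂+m₃ = 1 − 1 + 0 = 0  ✓
triangle: |1−3|=2 ≤ l₃=3 ≤ 1+3=4  ✓
parity: l₁+l₂+l₃ = 7 is odd  ✗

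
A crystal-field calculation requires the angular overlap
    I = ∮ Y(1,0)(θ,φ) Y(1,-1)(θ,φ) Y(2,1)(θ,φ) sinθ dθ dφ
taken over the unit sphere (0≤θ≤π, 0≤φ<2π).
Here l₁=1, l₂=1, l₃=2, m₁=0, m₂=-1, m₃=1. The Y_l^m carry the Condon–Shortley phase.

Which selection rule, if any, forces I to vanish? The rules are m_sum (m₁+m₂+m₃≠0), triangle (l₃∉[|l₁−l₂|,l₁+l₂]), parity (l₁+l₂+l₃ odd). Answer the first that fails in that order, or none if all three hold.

none

m₁+m₂+m₃ = 0 − 1 + 1 = 0  ✓
triangle: |1−1|=0 ≤ l₃=2 ≤ 1+1=2  ✓
parity: l₁+l₂+l₃ = 4 is even  ✓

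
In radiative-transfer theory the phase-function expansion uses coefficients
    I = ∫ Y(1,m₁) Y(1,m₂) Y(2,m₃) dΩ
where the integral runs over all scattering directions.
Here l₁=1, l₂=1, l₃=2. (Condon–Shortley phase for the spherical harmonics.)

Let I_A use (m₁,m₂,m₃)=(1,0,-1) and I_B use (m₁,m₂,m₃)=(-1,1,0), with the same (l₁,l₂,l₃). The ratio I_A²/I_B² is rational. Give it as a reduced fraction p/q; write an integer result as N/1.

3/1

l's match ⇒ only the (l;m) 3-j factors differ between A and B.
A: triangle coeff Δ(1,1,2) = 1/30; Σ_t [0,0]: t=0:+1/2 = 1/2; (3j)²=1/10 [(1 1 2; 1 0 -1)], sign=-1
B: triangle coeff Δ(1,1,2) = 1/30; Σ_t [0,0]: t=0:+1/4 = 1/4; (3j)²=1/30 [(1 1 2; -1 1 0)], sign=+1
I_A²/I_B² = (1/10)/(1/30) = 3/1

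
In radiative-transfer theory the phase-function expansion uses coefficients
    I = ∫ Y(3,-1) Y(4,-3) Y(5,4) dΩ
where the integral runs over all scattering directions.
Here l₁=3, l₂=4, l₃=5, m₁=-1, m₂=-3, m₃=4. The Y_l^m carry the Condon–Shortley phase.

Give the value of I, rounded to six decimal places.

m-sum 0 ✓  L=12 even ✓  1≤5≤7 ✓
Π(2lᵢ+1) = 7×9×11 = 693
triangle coeff Δ(3,4,5) = 1/180180
Σ_t [0,2]: t=0:+1/576 t=1:−1/144 t=2:+1/576 = -1/288
(3j)²=20/1001 [(3 4 5; 0 0 0)], sign=+1
Σ_t [0,1]: t=0:+1/5760 t=1:−1/4320 = -1/17280
(3j)²=7/4290 [(3 4 5; -1 -3 4)], sign=+1
⇒ 4πI² = 42/1859
I = (+1)√(42/1859/(4π)) = 0.04240138

0.042401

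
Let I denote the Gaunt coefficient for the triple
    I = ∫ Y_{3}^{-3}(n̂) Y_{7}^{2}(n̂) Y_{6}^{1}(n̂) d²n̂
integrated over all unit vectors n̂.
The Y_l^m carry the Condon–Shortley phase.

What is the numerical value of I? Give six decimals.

Checks pass: Σm=0; 16 even; l₃=6∈[4,10].
(2·3+1)(2·7+1)(2·6+1) = 1365
Δ: 4! 2! 10! / 17! → 1/2042040
sum: t=1:−1/207360 t=2:+1/57600 t=3:−1/207360 = 1/129600
3j²(3 7 6; 0 0 0) = Δ·Π!·Σ² = 168/12155  (sign +1)
sum: t=4:+1/691200 = 1/691200
3j²(3 7 6; -3 2 1) = Δ·Π!·Σ² = 189/9724  (sign -1)
combine: 4πI² = 1365·168/12155·189/9724 = 166698/454597
take √, sign -1: I = -0.17082325

-0.170823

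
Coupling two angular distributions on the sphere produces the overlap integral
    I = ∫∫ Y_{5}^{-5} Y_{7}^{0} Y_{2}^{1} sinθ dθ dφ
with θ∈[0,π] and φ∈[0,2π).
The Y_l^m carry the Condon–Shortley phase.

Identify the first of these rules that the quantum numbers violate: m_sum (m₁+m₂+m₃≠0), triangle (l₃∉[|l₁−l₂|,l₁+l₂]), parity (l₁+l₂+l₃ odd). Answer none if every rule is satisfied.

m₁+m₂+m₃ = -5 + 0 + 1 = -4  ✗
triangle: |5−7|=2 ≤ l₃=2 ≤ 5+7=12
parity: l₁+l₂+l₃ = 14 is even

m_sum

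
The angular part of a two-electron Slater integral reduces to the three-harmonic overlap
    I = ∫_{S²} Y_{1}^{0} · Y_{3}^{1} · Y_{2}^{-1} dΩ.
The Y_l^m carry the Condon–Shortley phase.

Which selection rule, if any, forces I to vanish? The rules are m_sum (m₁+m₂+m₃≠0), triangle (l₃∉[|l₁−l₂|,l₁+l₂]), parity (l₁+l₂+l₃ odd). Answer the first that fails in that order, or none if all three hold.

none

Σmᵢ = 0  ✓
l₃∈[|l₁−l₂|,l₁+l₂]=[2,4], have l₃=2  ✓
Σlᵢ = 6 ⇒ even  ✓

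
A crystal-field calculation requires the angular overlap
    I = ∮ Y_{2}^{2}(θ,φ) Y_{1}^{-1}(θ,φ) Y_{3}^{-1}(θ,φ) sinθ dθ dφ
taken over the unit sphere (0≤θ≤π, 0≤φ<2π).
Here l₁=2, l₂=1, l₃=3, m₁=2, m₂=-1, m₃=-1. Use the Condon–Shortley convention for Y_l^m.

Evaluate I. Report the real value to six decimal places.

-0.082589

Checks pass: Σm=0; 6 even; l₃=3∈[1,3].
(2·2+1)(2·1+1)(2·3+1) = 105
Δ: 0! 4! 2! / 7! → 1/105
sum: t=0:+1/4 = 1/4
3j²(2 1 3; 0 0 0) = Δ·Π!·Σ² = 3/35  (sign -1)
sum: t=0:+1/48 = 1/48
3j²(2 1 3; 2 -1 -1) = Δ·Π!·Σ² = 1/105  (sign +1)
combine: 4πI² = 105·3/35·1/105 = 3/35
take √, sign -1: I = -0.08258890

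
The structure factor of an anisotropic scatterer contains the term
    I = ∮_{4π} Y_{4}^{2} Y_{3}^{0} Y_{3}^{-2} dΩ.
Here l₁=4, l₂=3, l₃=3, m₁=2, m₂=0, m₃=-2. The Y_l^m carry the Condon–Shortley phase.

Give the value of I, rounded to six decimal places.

-0.044418

Checks pass: Σm=0; 10 even; l₃=3∈[1,7].
(2·4+1)(2·3+1)(2·3+1) = 441
Δ: 4! 4! 2! / 11! → 1/34650
sum: t=1:−1/72 t=2:+1/16 t=3:−1/72 = 5/144
3j²(4 3 3; 0 0 0) = Δ·Π!·Σ² = 2/77  (sign -1)
sum: t=1:−1/72 t=2:+1/96 = -1/288
3j²(4 3 3; 2 0 -2) = Δ·Π!·Σ² = 1/462  (sign +1)
combine: 4πI² = 441·2/77·1/462 = 3/121
take √, sign -1: I = -0.04441841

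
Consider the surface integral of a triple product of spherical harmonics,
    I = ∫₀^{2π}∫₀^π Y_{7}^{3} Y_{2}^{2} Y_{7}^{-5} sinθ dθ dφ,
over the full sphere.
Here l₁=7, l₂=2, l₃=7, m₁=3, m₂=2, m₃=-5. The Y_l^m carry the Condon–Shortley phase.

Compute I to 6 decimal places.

Rules hold: Σm=0, L=16 even, 5≤7≤9.
N = 15·5·15 = 1125
Δ = 2!·12!·2!/17! = 1/185640
Racah Σ t=0..2: t=0:+1/2419200 t=1:−1/518400 t=2:+1/2419200 = -1/907200
⇒ 3j(7 2 7; 0 0 0)² = 56/3315, sgn +1
Racah Σ t=2..2: t=2:+1/29030400 = 1/29030400
⇒ 3j(7 2 7; 3 2 -5)² = 99/7735, sgn +1
4πI² = N·(3j₀)²·(3jₘ)² = 11880/48841
I = +1·√(0.243238/4π) = 0.13912687

0.139127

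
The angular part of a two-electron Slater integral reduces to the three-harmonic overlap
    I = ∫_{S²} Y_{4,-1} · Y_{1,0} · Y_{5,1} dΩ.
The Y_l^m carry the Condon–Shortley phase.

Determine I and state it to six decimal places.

-0.240571

Rules hold: Σm=0, L=10 even, 3≤5≤5.
N = 9·3·11 = 297
Δ = 0!·8!·2!/11! = 1/495
Racah Σ t=0..0: t=0:+1/576 = 1/576
⇒ 3j(4 1 5; 0 0 0)² = 5/99, sgn -1
Racah Σ t=0..0: t=0:+1/720 = 1/720
⇒ 3j(4 1 5; -1 0 1)² = 8/165, sgn +1
4πI² = N·(3j₀)²·(3jₘ)² = 8/11
I = -1·√(0.727273/4π) = -0.24057125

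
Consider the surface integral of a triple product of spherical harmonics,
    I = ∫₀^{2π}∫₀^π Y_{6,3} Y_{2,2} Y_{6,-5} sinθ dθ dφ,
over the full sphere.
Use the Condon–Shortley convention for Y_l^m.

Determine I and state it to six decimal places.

0.120286

Rules hold: Σm=0, L=14 even, 4≤6≤8.
N = 13·5·13 = 845
Δ = 2!·10!·2!/15! = 1/90090
Racah Σ t=0..2: t=0:+1/69120 t=1:−1/14400 t=2:+1/69120 = -7/172800
⇒ 3j(6 2 6; 0 0 0)² = 14/715, sgn -1
Racah Σ t=2..2: t=2:+1/1451520 = 1/1451520
⇒ 3j(6 2 6; 3 2 -5)² = 1/91, sgn -1
4πI² = N·(3j₀)²·(3jₘ)² = 2/11
I = +1·√(0.181818/4π) = 0.12028562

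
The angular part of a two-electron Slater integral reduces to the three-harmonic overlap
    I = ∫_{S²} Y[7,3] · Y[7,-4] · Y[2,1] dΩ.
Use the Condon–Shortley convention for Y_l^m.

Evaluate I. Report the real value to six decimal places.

Rules hold: Σm=0, L=16 even, 0≤2≤14.
N = 15·15·5 = 1125
Δ = 12!·2!·2!/17! = 1/185640
Racah Σ t=5..7: t=5:−1/2419200 t=6:+1/518400 t=7:−1/2419200 = 1/907200
⇒ 3j(7 7 2; 0 0 0)² = 56/3315, sgn +1
Racah Σ t=2..3: t=2:+1/14515200 t=3:−1/4354560 = -1/6220800
⇒ 3j(7 7 2; 3 -4 1)² = 77/4420, sgn +1
4πI² = N·(3j₀)²·(3jₘ)² = 16170/48841
I = +1·√(0.331074/4π) = 0.16231468

0.162315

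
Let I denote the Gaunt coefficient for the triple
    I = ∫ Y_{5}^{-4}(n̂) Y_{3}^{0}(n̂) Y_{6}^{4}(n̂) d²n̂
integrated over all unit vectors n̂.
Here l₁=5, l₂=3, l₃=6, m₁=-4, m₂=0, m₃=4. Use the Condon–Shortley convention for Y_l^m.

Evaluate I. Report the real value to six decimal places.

-0.139560

Checks pass: Σm=0; 14 even; l₃=6∈[2,8].
(2·5+1)(2·3+1)(2·6+1) = 1001
Δ: 2! 8! 4! / 15! → 1/675675
sum: t=0:+1/8640 t=1:−1/2304 t=2:+1/8640 = -7/34560
3j²(5 3 6; 0 0 0) = Δ·Π!·Σ² = 7/429  (sign -1)
sum: t=1:−1/161280 t=2:+1/60480 = 1/96768
3j²(5 3 6; -4 0 4) = Δ·Π!·Σ² = 15/1001  (sign +1)
combine: 4πI² = 1001·7/429·15/1001 = 35/143
take √, sign -1: I = -0.13956004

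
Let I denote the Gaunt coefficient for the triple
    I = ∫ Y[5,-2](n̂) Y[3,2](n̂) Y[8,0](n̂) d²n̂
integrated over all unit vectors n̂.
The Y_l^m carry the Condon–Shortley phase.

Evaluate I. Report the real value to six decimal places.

0.088863

m-sum 0 ✓  L=16 even ✓  2≤8≤8 ✓
Π(2lᵢ+1) = 11×7×17 = 1309
triangle coeff Δ(5,3,8) = 1/136136
Σ_t [0,0]: t=0:+1/518400 = 1/518400
(3j)²=56/2431 [(5 3 8; 0 0 0)], sign=+1
Σ_t [0,0]: t=0:+1/3628800 = 1/3628800
(3j)²=8/2431 [(5 3 8; -2 2 0)], sign=+1
⇒ 4πI² = 3136/31603
I = (+1)√(3136/31603/(4π)) = 0.08886258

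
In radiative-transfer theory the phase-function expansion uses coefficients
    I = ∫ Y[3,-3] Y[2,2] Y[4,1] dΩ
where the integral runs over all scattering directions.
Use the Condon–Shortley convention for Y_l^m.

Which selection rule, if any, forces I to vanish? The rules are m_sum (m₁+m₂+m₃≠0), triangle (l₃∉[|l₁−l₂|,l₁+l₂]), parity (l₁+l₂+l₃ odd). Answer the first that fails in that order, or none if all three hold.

parity

azimuthal sum: -3 + 2 + 1 = 0  ✓
1 ≤ 4 ≤ 5 (triangle on l)  ✓
L = 3 + 2 + 4 = 9 (odd)  ✗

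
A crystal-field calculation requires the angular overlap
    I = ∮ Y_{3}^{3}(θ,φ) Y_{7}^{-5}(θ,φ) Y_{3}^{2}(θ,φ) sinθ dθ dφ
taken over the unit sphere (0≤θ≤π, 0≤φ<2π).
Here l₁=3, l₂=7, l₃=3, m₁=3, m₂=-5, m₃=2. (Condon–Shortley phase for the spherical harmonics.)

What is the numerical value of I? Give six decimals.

0.000000

triangle: need 4≤l₃≤10, have 3; I=0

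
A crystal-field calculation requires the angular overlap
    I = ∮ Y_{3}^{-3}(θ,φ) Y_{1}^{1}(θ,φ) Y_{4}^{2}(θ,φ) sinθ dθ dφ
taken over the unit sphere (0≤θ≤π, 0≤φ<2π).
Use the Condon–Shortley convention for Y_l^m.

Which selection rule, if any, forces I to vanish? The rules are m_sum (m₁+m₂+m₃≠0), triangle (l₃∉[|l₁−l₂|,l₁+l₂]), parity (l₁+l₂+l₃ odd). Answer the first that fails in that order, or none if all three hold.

azimuthal sum: -3 + 1 + 2 = 0  ✓
2 ≤ 4 ≤ 4 (triangle on l)  ✓
L = 3 + 1 + 4 = 8 (even)  ✓

none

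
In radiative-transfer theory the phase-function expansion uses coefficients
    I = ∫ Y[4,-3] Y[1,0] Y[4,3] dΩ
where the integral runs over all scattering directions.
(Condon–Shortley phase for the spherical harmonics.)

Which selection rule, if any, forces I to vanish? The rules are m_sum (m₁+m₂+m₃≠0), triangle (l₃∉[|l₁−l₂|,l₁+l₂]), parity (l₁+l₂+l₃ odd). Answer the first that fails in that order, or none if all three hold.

parity

azimuthal sum: -3 + 0 + 3 = 0  ✓
3 ≤ 4 ≤ 5 (triangle on l)  ✓
L = 4 + 1 + 4 = 9 (odd)  ✗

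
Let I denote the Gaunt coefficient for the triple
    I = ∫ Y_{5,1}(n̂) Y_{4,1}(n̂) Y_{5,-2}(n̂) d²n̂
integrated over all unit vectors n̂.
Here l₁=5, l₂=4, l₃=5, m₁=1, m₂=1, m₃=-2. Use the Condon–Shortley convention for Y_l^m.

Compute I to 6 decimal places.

0.128377

Checks pass: Σm=0; 14 even; l₃=5∈[1,9].
(2·5+1)(2·4+1)(2·5+1) = 1089
Δ: 4! 6! 4! / 15! → 1/3153150
sum: t=0:+1/69120 t=1:−1/1728 t=2:+1/576 t=3:−1/1728 t=4:+1/69120 = 7/11520
3j²(5 4 5; 0 0 0) = Δ·Π!·Σ² = 2/143  (sign -1)
sum: t=1:−1/5184 t=2:+1/1152 t=3:−1/2880 t=4:+1/103680 = 7/20736
3j²(5 4 5; 1 1 -2) = Δ·Π!·Σ² = 35/2574  (sign -1)
combine: 4πI² = 1089·2/143·35/2574 = 35/169
take √, sign +1: I = 0.12837656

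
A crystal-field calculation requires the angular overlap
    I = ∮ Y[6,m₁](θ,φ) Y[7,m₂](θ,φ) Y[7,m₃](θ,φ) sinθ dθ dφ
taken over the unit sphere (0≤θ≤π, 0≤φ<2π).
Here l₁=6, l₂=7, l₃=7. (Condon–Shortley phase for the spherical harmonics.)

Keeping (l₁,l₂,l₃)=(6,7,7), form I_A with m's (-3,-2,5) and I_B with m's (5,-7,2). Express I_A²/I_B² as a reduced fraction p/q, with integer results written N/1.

Same 6,7,7: normalisation and zero-m 3j drop out of the ratio.
A: Δ: 6! 6! 8! / 21! → 1/2444321880; sum: t=3:−1/37324800 t=4:+1/29030400 t=5:−1/232243200 = 1/298598400; 3j²(6 7 7; -3 -2 5) = Δ·Π!·Σ² = 7/16796  (sign +1)
B: Δ: 6! 6! 8! / 21! → 1/2444321880; sum: t=0:+1/3483648000 = 1/3483648000; 3j²(6 7 7; 5 -7 2) = Δ·Π!·Σ² = 33/6460  (sign -1)
I_A²/I_B² = (7/16796)/(33/6460) = 35/429

35/429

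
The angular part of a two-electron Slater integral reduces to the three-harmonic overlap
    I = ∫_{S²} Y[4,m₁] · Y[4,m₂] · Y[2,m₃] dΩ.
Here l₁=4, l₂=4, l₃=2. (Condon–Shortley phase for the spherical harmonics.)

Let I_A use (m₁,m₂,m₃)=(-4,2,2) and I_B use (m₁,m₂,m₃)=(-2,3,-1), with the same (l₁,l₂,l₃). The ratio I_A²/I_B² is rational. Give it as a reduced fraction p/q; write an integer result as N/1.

8/25

l's match ⇒ only the (l;m) 3-j factors differ between A and B.
A: triangle coeff Δ(4,4,2) = 1/13860; Σ_t [6,6]: t=6:+1/2880 = 1/2880; (3j)²=2/165 [(4 4 2; -4 2 2)], sign=+1
B: triangle coeff Δ(4,4,2) = 1/13860; Σ_t [5,6]: t=5:−1/240 t=6:+1/1440 = -1/288; (3j)²=5/132 [(4 4 2; -2 3 -1)], sign=+1
I_A²/I_B² = (2/165)/(5/132) = 8/25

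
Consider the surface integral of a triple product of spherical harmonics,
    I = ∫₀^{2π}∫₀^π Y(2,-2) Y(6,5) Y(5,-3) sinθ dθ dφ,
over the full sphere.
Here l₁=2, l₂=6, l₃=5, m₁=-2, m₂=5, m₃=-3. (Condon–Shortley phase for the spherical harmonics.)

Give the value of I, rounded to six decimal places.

L=13 odd ⇒ parity kills the (l;000) factor ⇒ I = 0

0.000000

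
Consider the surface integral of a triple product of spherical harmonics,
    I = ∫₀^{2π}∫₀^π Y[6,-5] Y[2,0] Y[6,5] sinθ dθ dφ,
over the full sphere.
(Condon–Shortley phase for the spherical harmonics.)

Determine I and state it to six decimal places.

0.126157

Rules hold: Σm=0, L=14 even, 4≤6≤8.
N = 13·5·13 = 845
Δ = 2!·10!·2!/15! = 1/90090
Racah Σ t=0..2: t=0:+1/69120 t=1:−1/14400 t=2:+1/69120 = -7/172800
⇒ 3j(6 2 6; 0 0 0)² = 14/715, sgn -1
Racah Σ t=1..2: t=1:−1/3628800 t=2:+1/1451520 = 1/2419200
⇒ 3j(6 2 6; -5 0 5)² = 11/910, sgn -1
4πI² = N·(3j₀)²·(3jₘ)² = 1/5
I = +1·√(0.2/4π) = 0.12615663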